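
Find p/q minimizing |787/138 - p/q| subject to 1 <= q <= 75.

Expand x = 787/138 as a continued fraction with the Euclidean algorithm:
  787 = 5*138 + 97, so a_0 = 5.
  138 = 1*97 + 41, so a_1 = 1.
  97 = 2*41 + 15, so a_2 = 2.
  41 = 2*15 + 11, so a_3 = 2.
  15 = 1*11 + 4, so a_4 = 1.
  11 = 2*4 + 3, so a_5 = 2.
  4 = 1*3 + 1, so a_6 = 1.
  3 = 3*1 + 0, so a_7 = 3.
so x = [5; 1, 2, 2, 1, 2, 1, 3].
Convergents (p_i = a_i*p_{i-1} + p_{i-2}, q_i = a_i*q_{i-1} + q_{i-2} with p_{-2}=0, p_{-1}=1, q_{-2}=1, q_{-1}=0), until the denominator exceeds 75:
  i=0: a_0=5, p_0 = 5*1 + 0 = 5, q_0 = 5*0 + 1 = 1.
  i=1: a_1=1, p_1 = 1*5 + 1 = 6, q_1 = 1*1 + 0 = 1.
  i=2: a_2=2, p_2 = 2*6 + 5 = 17, q_2 = 2*1 + 1 = 3.
  i=3: a_3=2, p_3 = 2*17 + 6 = 40, q_3 = 2*3 + 1 = 7.
  i=4: a_4=1, p_4 = 1*40 + 17 = 57, q_4 = 1*7 + 3 = 10.
  i=5: a_5=2, p_5 = 2*57 + 40 = 154, q_5 = 2*10 + 7 = 27.
  i=6: a_6=1, p_6 = 1*154 + 57 = 211, q_6 = 1*27 + 10 = 37.
  i=7: a_7=3, p_7 = 3*211 + 154 = 787, q_7 = 3*37 + 27 = 138.
q_7 = 138 > 75, so the last convergent with denominator <= 75 is p_6/q_6 = 211/37.
The closest fraction with denominator <= 75 is either p_6/q_6 or the intermediate fraction (k*p_6 + p_5)/(k*q_6 + q_5) with the largest k >= 1 whose denominator stays <= 75; these approach x as k grows, and every other convergent or intermediate fraction in range is farther away.
Largest k: floor((75 - q_5)/q_6) = floor((75 - 27)/37) = 1.
That gives (1*211 + 154)/(1*37 + 27) = 365/64.
Compare the errors: |x - 211/37| = |787*37 - 211*138|/(138*37) = 1/5106, and |x - 365/64| = |787*64 - 365*138|/(138*64) = 2/8832.
Cross-multiplying, 1*8832 = 8832 < 10212 = 2*5106, so 1/5106 is smaller: the convergent 211/37 is closer to x than 365/64.

211/37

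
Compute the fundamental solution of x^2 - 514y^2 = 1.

First expand sqrt(514) as a continued fraction. With x_i = (sqrt(514) + m_i)/d_i and (m_0, d_0) = (0, 1): a_0 = floor(sqrt(514)) = 22, since 22^2 = 484 <= 514 < 529 = 23^2.
Iterate m_{i+1} = d_i*a_i - m_i, d_{i+1} = (514 - m_{i+1}^2)/d_i, a_{i+1} = floor((a_0 + m_{i+1})/d_{i+1}):
  m_1 = 1*22 - 0 = 22, d_1 = (514 - 22^2)/1 = 30/1 = 30, a_1 = floor((22 + 22)/30) = 1.
  m_2 = 30*1 - 22 = 8, d_2 = (514 - 8^2)/30 = 450/30 = 15, a_2 = floor((22 + 8)/15) = 2.
  m_3 = 15*2 - 8 = 22, d_3 = (514 - 22^2)/15 = 30/15 = 2, a_3 = floor((22 + 22)/2) = 22.
  m_4 = 2*22 - 22 = 22, d_4 = (514 - 22^2)/2 = 30/2 = 15, a_4 = floor((22 + 22)/15) = 2.
  m_5 = 15*2 - 22 = 8, d_5 = (514 - 8^2)/15 = 450/15 = 30, a_5 = floor((22 + 8)/30) = 1.
  m_6 = 30*1 - 8 = 22, d_6 = (514 - 22^2)/30 = 30/30 = 1, a_6 = floor((22 + 22)/1) = 44.
  m_7 = 1*44 - 22 = 22, d_7 = (514 - 22^2)/1 = 30/1 = 30: (m_7, d_7) = (m_1, d_1) = (22, 30), so from here the quotients repeat a_1, ..., a_6; the period length is 6.
So sqrt(514) = [22; (1, 2, 22, 2, 1, 44)] with period length k = 6.
k is even, so the fundamental solution of x^2 - 514y^2 = 1 is (p_{k-1}, q_{k-1}) = (p_5, q_5); compute convergents through index 5.
Convergents (p_i = a_i*p_{i-1} + p_{i-2}, q_i = a_i*q_{i-1} + q_{i-2} with p_{-2}=0, p_{-1}=1, q_{-2}=1, q_{-1}=0):
  i=0: a_0=22, p_0 = 22*1 + 0 = 22, q_0 = 22*0 + 1 = 1.
  i=1: a_1=1, p_1 = 1*22 + 1 = 23, q_1 = 1*1 + 0 = 1.
  i=2: a_2=2, p_2 = 2*23 + 22 = 68, q_2 = 2*1 + 1 = 3.
  i=3: a_3=22, p_3 = 22*68 + 23 = 1519, q_3 = 22*3 + 1 = 67.
  i=4: a_4=2, p_4 = 2*1519 + 68 = 3106, q_4 = 2*67 + 3 = 137.
  i=5: a_5=1, p_5 = 1*3106 + 1519 = 4625, q_5 = 1*137 + 67 = 204.
Check: 4625^2 - 514*204^2 = 21390625 - 21390624 = 1, so (x, y) = (4625, 204) solves the equation, and by the theorem it is the least positive solution.

(x, y) = (4625, 204)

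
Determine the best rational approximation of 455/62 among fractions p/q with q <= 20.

Expand x = 455/62 as a continued fraction with the Euclidean algorithm:
  455 = 7*62 + 21, so a_0 = 7.
  62 = 2*21 + 20, so a_1 = 2.
  21 = 1*20 + 1, so a_2 = 1.
  20 = 20*1 + 0, so a_3 = 20.
so x = [7; 2, 1, 20].
Convergents (p_i = a_i*p_{i-1} + p_{i-2}, q_i = a_i*q_{i-1} + q_{i-2} with p_{-2}=0, p_{-1}=1, q_{-2}=1, q_{-1}=0), until the denominator exceeds 20:
  i=0: a_0=7, p_0 = 7*1 + 0 = 7, q_0 = 7*0 + 1 = 1.
  i=1: a_1=2, p_1 = 2*7 + 1 = 15, q_1 = 2*1 + 0 = 2.
  i=2: a_2=1, p_2 = 1*15 + 7 = 22, q_2 = 1*2 + 1 = 3.
  i=3: a_3=20, p_3 = 20*22 + 15 = 455, q_3 = 20*3 + 2 = 62.
q_3 = 62 > 20, so the last convergent with denominator <= 20 is p_2/q_2 = 22/3.
The closest fraction with denominator <= 20 is either p_2/q_2 or the intermediate fraction (k*p_2 + p_1)/(k*q_2 + q_1) with the largest k >= 1 whose denominator stays <= 20; these approach x as k grows, and every other convergent or intermediate fraction in range is farther away.
Largest k: floor((20 - q_1)/q_2) = floor((20 - 2)/3) = 6.
That gives (6*22 + 15)/(6*3 + 2) = 147/20.
Compare the errors: |x - 22/3| = |455*3 - 22*62|/(62*3) = 1/186, and |x - 147/20| = |455*20 - 147*62|/(62*20) = 14/1240.
Cross-multiplying, 1*1240 = 1240 < 2604 = 14*186, so 1/186 is smaller: the convergent 22/3 is closer to x than 147/20.

22/3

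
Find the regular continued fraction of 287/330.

[0; 1, 6, 1, 2, 14]

Run the Euclidean algorithm on 287 and 330; the successive quotients are the partial quotients a_0, a_1, ... (each step inverts the fractional part left over by the previous one):
  287 = 0*330 + 287, so a_0 = 0.
  330 = 1*287 + 43, so a_1 = 1.
  287 = 6*43 + 29, so a_2 = 6.
  43 = 1*29 + 14, so a_3 = 1.
  29 = 2*14 + 1, so a_4 = 2.
  14 = 14*1 + 0, so a_5 = 14.
The remainder reaches 0 after 6 divisions, so the expansion has 6 partial quotients, read off in order.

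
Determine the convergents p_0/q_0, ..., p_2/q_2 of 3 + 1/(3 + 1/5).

3/1, 10/3, 53/16

Using the convergent recurrence p_i = a_i*p_{i-1} + p_{i-2}, q_i = a_i*q_{i-1} + q_{i-2} with p_{-2}=0, p_{-1}=1, q_{-2}=1, q_{-1}=0:
  i=0: a_0=3, p_0 = 3*1 + 0 = 3, q_0 = 3*0 + 1 = 1.
  i=1: a_1=3, p_1 = 3*3 + 1 = 10, q_1 = 3*1 + 0 = 3.
  i=2: a_2=5, p_2 = 5*10 + 3 = 53, q_2 = 5*3 + 1 = 16.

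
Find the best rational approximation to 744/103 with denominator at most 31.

Expand x = 744/103 as a continued fraction with the Euclidean algorithm:
  744 = 7*103 + 23, so a_0 = 7.
  103 = 4*23 + 11, so a_1 = 4.
  23 = 2*11 + 1, so a_2 = 2.
  11 = 11*1 + 0, so a_3 = 11.
so x = [7; 4, 2, 11].
Convergents (p_i = a_i*p_{i-1} + p_{i-2}, q_i = a_i*q_{i-1} + q_{i-2} with p_{-2}=0, p_{-1}=1, q_{-2}=1, q_{-1}=0), until the denominator exceeds 31:
  i=0: a_0=7, p_0 = 7*1 + 0 = 7, q_0 = 7*0 + 1 = 1.
  i=1: a_1=4, p_1 = 4*7 + 1 = 29, q_1 = 4*1 + 0 = 4.
  i=2: a_2=2, p_2 = 2*29 + 7 = 65, q_2 = 2*4 + 1 = 9.
  i=3: a_3=11, p_3 = 11*65 + 29 = 744, q_3 = 11*9 + 4 = 103.
q_3 = 103 > 31, so the last convergent with denominator <= 31 is p_2/q_2 = 65/9.
The closest fraction with denominator <= 31 is either p_2/q_2 or the intermediate fraction (k*p_2 + p_1)/(k*q_2 + q_1) with the largest k >= 1 whose denominator stays <= 31; these approach x as k grows, and every other convergent or intermediate fraction in range is farther away.
Largest k: floor((31 - q_1)/q_2) = floor((31 - 4)/9) = 3.
That gives (3*65 + 29)/(3*9 + 4) = 224/31.
Compare the errors: |x - 65/9| = |744*9 - 65*103|/(103*9) = 1/927, and |x - 224/31| = |744*31 - 224*103|/(103*31) = 8/3193.
Cross-multiplying, 1*3193 = 3193 < 7416 = 8*927, so 1/927 is smaller: the convergent 65/9 is closer to x than 224/31.

65/9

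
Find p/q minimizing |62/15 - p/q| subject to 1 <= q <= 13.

Expand x = 62/15 as a continued fraction with the Euclidean algorithm:
  62 = 4*15 + 2, so a_0 = 4.
  15 = 7*2 + 1, so a_1 = 7.
  2 = 2*1 + 0, so a_2 = 2.
so x = [4; 7, 2].
Convergents (p_i = a_i*p_{i-1} + p_{i-2}, q_i = a_i*q_{i-1} + q_{i-2} with p_{-2}=0, p_{-1}=1, q_{-2}=1, q_{-1}=0), until the denominator exceeds 13:
  i=0: a_0=4, p_0 = 4*1 + 0 = 4, q_0 = 4*0 + 1 = 1.
  i=1: a_1=7, p_1 = 7*4 + 1 = 29, q_1 = 7*1 + 0 = 7.
  i=2: a_2=2, p_2 = 2*29 + 4 = 62, q_2 = 2*7 + 1 = 15.
q_2 = 15 > 13, so the last convergent with denominator <= 13 is p_1/q_1 = 29/7.
The closest fraction with denominator <= 13 is either p_1/q_1 or the intermediate fraction (k*p_1 + p_0)/(k*q_1 + q_0) with the largest k >= 1 whose denominator stays <= 13; these approach x as k grows, and every other convergent or intermediate fraction in range is farther away.
Largest k: floor((13 - q_0)/q_1) = floor((13 - 1)/7) = 1.
That gives (1*29 + 4)/(1*7 + 1) = 33/8.
Compare the errors: |x - 29/7| = |62*7 - 29*15|/(15*7) = 1/105, and |x - 33/8| = |62*8 - 33*15|/(15*8) = 1/120.
Cross-multiplying, 1*105 = 105 < 120 = 1*120, so 1/120 is smaller: the intermediate fraction 33/8 is closer to x than 29/7.

33/8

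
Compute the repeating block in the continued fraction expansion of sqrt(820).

Write x_i = (sqrt(820) + m_i)/d_i with (m_0, d_0) = (0, 1). a_0 = floor(sqrt(820)) = 28, since 28^2 = 784 <= 820 < 841 = 29^2.
Iterate m_{i+1} = d_i*a_i - m_i, d_{i+1} = (820 - m_{i+1}^2)/d_i, a_{i+1} = floor((a_0 + m_{i+1})/d_{i+1}):
  m_1 = 1*28 - 0 = 28, d_1 = (820 - 28^2)/1 = 36/1 = 36, a_1 = floor((28 + 28)/36) = 1.
  m_2 = 36*1 - 28 = 8, d_2 = (820 - 8^2)/36 = 756/36 = 21, a_2 = floor((28 + 8)/21) = 1.
  m_3 = 21*1 - 8 = 13, d_3 = (820 - 13^2)/21 = 651/21 = 31, a_3 = floor((28 + 13)/31) = 1.
  m_4 = 31*1 - 13 = 18, d_4 = (820 - 18^2)/31 = 496/31 = 16, a_4 = floor((28 + 18)/16) = 2.
  m_5 = 16*2 - 18 = 14, d_5 = (820 - 14^2)/16 = 624/16 = 39, a_5 = floor((28 + 14)/39) = 1.
  m_6 = 39*1 - 14 = 25, d_6 = (820 - 25^2)/39 = 195/39 = 5, a_6 = floor((28 + 25)/5) = 10.
  m_7 = 5*10 - 25 = 25, d_7 = (820 - 25^2)/5 = 195/5 = 39, a_7 = floor((28 + 25)/39) = 1.
  m_8 = 39*1 - 25 = 14, d_8 = (820 - 14^2)/39 = 624/39 = 16, a_8 = floor((28 + 14)/16) = 2.
  m_9 = 16*2 - 14 = 18, d_9 = (820 - 18^2)/16 = 496/16 = 31, a_9 = floor((28 + 18)/31) = 1.
  m_10 = 31*1 - 18 = 13, d_10 = (820 - 13^2)/31 = 651/31 = 21, a_10 = floor((28 + 13)/21) = 1.
  m_11 = 21*1 - 13 = 8, d_11 = (820 - 8^2)/21 = 756/21 = 36, a_11 = floor((28 + 8)/36) = 1.
  m_12 = 36*1 - 8 = 28, d_12 = (820 - 28^2)/36 = 36/36 = 1, a_12 = floor((28 + 28)/1) = 56.
  m_13 = 1*56 - 28 = 28, d_13 = (820 - 28^2)/1 = 36/1 = 36: (m_13, d_13) = (m_1, d_1) = (28, 36), so from here the quotients repeat a_1, ..., a_12; the period length is 12.
Hence the expansion of sqrt(820) is a_0 = 28 followed by the repeating block 1, 1, 1, 2, 1, 10, 1, 2, 1, 1, 1, 56 (period 12).

[28; (1, 1, 1, 2, 1, 10, 1, 2, 1, 1, 1, 56)]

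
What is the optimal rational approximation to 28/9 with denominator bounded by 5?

Expand x = 28/9 as a continued fraction with the Euclidean algorithm:
  28 = 3*9 + 1, so a_0 = 3.
  9 = 9*1 + 0, so a_1 = 9.
so x = [3; 9].
Convergents (p_i = a_i*p_{i-1} + p_{i-2}, q_i = a_i*q_{i-1} + q_{i-2} with p_{-2}=0, p_{-1}=1, q_{-2}=1, q_{-1}=0), until the denominator exceeds 5:
  i=0: a_0=3, p_0 = 3*1 + 0 = 3, q_0 = 3*0 + 1 = 1.
  i=1: a_1=9, p_1 = 9*3 + 1 = 28, q_1 = 9*1 + 0 = 9.
q_1 = 9 > 5, so the last convergent with denominator <= 5 is p_0/q_0 = 3/1.
The closest fraction with denominator <= 5 is either p_0/q_0 or the intermediate fraction (k*p_0 + p_{-1})/(k*q_0 + q_{-1}) with the largest k >= 1 whose denominator stays <= 5; these approach x as k grows, and every other convergent or intermediate fraction in range is farther away.
Largest k: floor((5 - q_{-1})/q_0) = floor((5 - 0)/1) = 5 (using the seeds p_{-1} = 1, q_{-1} = 0).
That gives (5*3 + 1)/(5*1 + 0) = 16/5.
Compare the errors: |x - 3/1| = |28*1 - 3*9|/(9*1) = 1/9, and |x - 16/5| = |28*5 - 16*9|/(9*5) = 4/45.
Cross-multiplying, 4*9 = 36 < 45 = 1*45, so 4/45 is smaller: the intermediate fraction 16/5 is closer to x than 3/1.

16/5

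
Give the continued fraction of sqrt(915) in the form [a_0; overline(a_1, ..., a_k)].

Write x_i = (sqrt(915) + m_i)/d_i with (m_0, d_0) = (0, 1). a_0 = floor(sqrt(915)) = 30, since 30^2 = 900 <= 915 < 961 = 31^2.
Iterate m_{i+1} = d_i*a_i - m_i, d_{i+1} = (915 - m_{i+1}^2)/d_i, a_{i+1} = floor((a_0 + m_{i+1})/d_{i+1}):
  m_1 = 1*30 - 0 = 30, d_1 = (915 - 30^2)/1 = 15/1 = 15, a_1 = floor((30 + 30)/15) = 4.
  m_2 = 15*4 - 30 = 30, d_2 = (915 - 30^2)/15 = 15/15 = 1, a_2 = floor((30 + 30)/1) = 60.
  m_3 = 1*60 - 30 = 30, d_3 = (915 - 30^2)/1 = 15/1 = 15: (m_3, d_3) = (m_1, d_1) = (30, 15), so from here the quotients repeat a_1, a_2; the period length is 2.
Hence the expansion of sqrt(915) is a_0 = 30 followed by the repeating block 4, 60 (period 2).

[30; overline(4, 60)]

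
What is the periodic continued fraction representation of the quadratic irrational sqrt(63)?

[7; (1, 14)]

Write x_i = (sqrt(63) + m_i)/d_i with (m_0, d_0) = (0, 1). a_0 = floor(sqrt(63)) = 7, since 7^2 = 49 <= 63 < 64 = 8^2.
Iterate m_{i+1} = d_i*a_i - m_i, d_{i+1} = (63 - m_{i+1}^2)/d_i, a_{i+1} = floor((a_0 + m_{i+1})/d_{i+1}):
  m_1 = 1*7 - 0 = 7, d_1 = (63 - 7^2)/1 = 14/1 = 14, a_1 = floor((7 + 7)/14) = 1.
  m_2 = 14*1 - 7 = 7, d_2 = (63 - 7^2)/14 = 14/14 = 1, a_2 = floor((7 + 7)/1) = 14.
  m_3 = 1*14 - 7 = 7, d_3 = (63 - 7^2)/1 = 14/1 = 14: (m_3, d_3) = (m_1, d_1) = (7, 14), so from here the quotients repeat a_1, a_2; the period length is 2.
Hence the expansion of sqrt(63) is a_0 = 7 followed by the repeating block 1, 14 (period 2).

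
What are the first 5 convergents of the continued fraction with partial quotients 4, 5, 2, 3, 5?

4/1, 21/5, 46/11, 159/38, 841/201

Using the convergent recurrence p_i = a_i*p_{i-1} + p_{i-2}, q_i = a_i*q_{i-1} + q_{i-2} with p_{-2}=0, p_{-1}=1, q_{-2}=1, q_{-1}=0:
  i=0: a_0=4, p_0 = 4*1 + 0 = 4, q_0 = 4*0 + 1 = 1.
  i=1: a_1=5, p_1 = 5*4 + 1 = 21, q_1 = 5*1 + 0 = 5.
  i=2: a_2=2, p_2 = 2*21 + 4 = 46, q_2 = 2*5 + 1 = 11.
  i=3: a_3=3, p_3 = 3*46 + 21 = 159, q_3 = 3*11 + 5 = 38.
  i=4: a_4=5, p_4 = 5*159 + 46 = 841, q_4 = 5*38 + 11 = 201.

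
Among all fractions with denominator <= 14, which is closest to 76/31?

27/11

Expand x = 76/31 as a continued fraction with the Euclidean algorithm:
  76 = 2*31 + 14, so a_0 = 2.
  31 = 2*14 + 3, so a_1 = 2.
  14 = 4*3 + 2, so a_2 = 4.
  3 = 1*2 + 1, so a_3 = 1.
  2 = 2*1 + 0, so a_4 = 2.
so x = [2; 2, 4, 1, 2].
Convergents (p_i = a_i*p_{i-1} + p_{i-2}, q_i = a_i*q_{i-1} + q_{i-2} with p_{-2}=0, p_{-1}=1, q_{-2}=1, q_{-1}=0), until the denominator exceeds 14:
  i=0: a_0=2, p_0 = 2*1 + 0 = 2, q_0 = 2*0 + 1 = 1.
  i=1: a_1=2, p_1 = 2*2 + 1 = 5, q_1 = 2*1 + 0 = 2.
  i=2: a_2=4, p_2 = 4*5 + 2 = 22, q_2 = 4*2 + 1 = 9.
  i=3: a_3=1, p_3 = 1*22 + 5 = 27, q_3 = 1*9 + 2 = 11.
  i=4: a_4=2, p_4 = 2*27 + 22 = 76, q_4 = 2*11 + 9 = 31.
q_4 = 31 > 14, so the last convergent with denominator <= 14 is p_3/q_3 = 27/11.
The closest fraction with denominator <= 14 is either p_3/q_3 or the intermediate fraction (k*p_3 + p_2)/(k*q_3 + q_2) with the largest k >= 1 whose denominator stays <= 14; these approach x as k grows, and every other convergent or intermediate fraction in range is farther away.
Largest k: floor((14 - q_2)/q_3) = floor((14 - 9)/11) = 0.
Since k = 0, no intermediate fraction beyond p_3/q_3 has denominator <= 14, so the convergent 27/11 is the closest (its error is |76*11 - 27*31|/(31*11) = 1/341).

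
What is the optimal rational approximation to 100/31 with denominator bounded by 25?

71/22

Expand x = 100/31 as a continued fraction with the Euclidean algorithm:
  100 = 3*31 + 7, so a_0 = 3.
  31 = 4*7 + 3, so a_1 = 4.
  7 = 2*3 + 1, so a_2 = 2.
  3 = 3*1 + 0, so a_3 = 3.
so x = [3; 4, 2, 3].
Convergents (p_i = a_i*p_{i-1} + p_{i-2}, q_i = a_i*q_{i-1} + q_{i-2} with p_{-2}=0, p_{-1}=1, q_{-2}=1, q_{-1}=0), until the denominator exceeds 25:
  i=0: a_0=3, p_0 = 3*1 + 0 = 3, q_0 = 3*0 + 1 = 1.
  i=1: a_1=4, p_1 = 4*3 + 1 = 13, q_1 = 4*1 + 0 = 4.
  i=2: a_2=2, p_2 = 2*13 + 3 = 29, q_2 = 2*4 + 1 = 9.
  i=3: a_3=3, p_3 = 3*29 + 13 = 100, q_3 = 3*9 + 4 = 31.
q_3 = 31 > 25, so the last convergent with denominator <= 25 is p_2/q_2 = 29/9.
The closest fraction with denominator <= 25 is either p_2/q_2 or the intermediate fraction (k*p_2 + p_1)/(k*q_2 + q_1) with the largest k >= 1 whose denominator stays <= 25; these approach x as k grows, and every other convergent or intermediate fraction in range is farther away.
Largest k: floor((25 - q_1)/q_2) = floor((25 - 4)/9) = 2.
That gives (2*29 + 13)/(2*9 + 4) = 71/22.
Compare the errors: |x - 29/9| = |100*9 - 29*31|/(31*9) = 1/279, and |x - 71/22| = |100*22 - 71*31|/(31*22) = 1/682.
Cross-multiplying, 1*279 = 279 < 682 = 1*682, so 1/682 is smaller: the intermediate fraction 71/22 is closer to x than 29/9.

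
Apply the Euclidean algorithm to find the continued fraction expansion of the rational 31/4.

Run the Euclidean algorithm on 31 and 4; the successive quotients are the partial quotients a_0, a_1, ... (each step inverts the fractional part left over by the previous one):
  31 = 7*4 + 3, so a_0 = 7.
  4 = 1*3 + 1, so a_1 = 1.
  3 = 3*1 + 0, so a_2 = 3.
The remainder reaches 0 after 3 divisions, so the expansion has 3 partial quotients, read off in order.

[7; 1, 3]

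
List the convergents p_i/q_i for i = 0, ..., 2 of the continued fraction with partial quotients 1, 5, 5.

Using the convergent recurrence p_i = a_i*p_{i-1} + p_{i-2}, q_i = a_i*q_{i-1} + q_{i-2} with p_{-2}=0, p_{-1}=1, q_{-2}=1, q_{-1}=0:
  i=0: a_0=1, p_0 = 1*1 + 0 = 1, q_0 = 1*0 + 1 = 1.
  i=1: a_1=5, p_1 = 5*1 + 1 = 6, q_1 = 5*1 + 0 = 5.
  i=2: a_2=5, p_2 = 5*6 + 1 = 31, q_2 = 5*5 + 1 = 26.

1/1, 6/5, 31/26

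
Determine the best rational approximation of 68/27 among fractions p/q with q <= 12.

Expand x = 68/27 as a continued fraction with the Euclidean algorithm:
  68 = 2*27 + 14, so a_0 = 2.
  27 = 1*14 + 13, so a_1 = 1.
  14 = 1*13 + 1, so a_2 = 1.
  13 = 13*1 + 0, so a_3 = 13.
so x = [2; 1, 1, 13].
Convergents (p_i = a_i*p_{i-1} + p_{i-2}, q_i = a_i*q_{i-1} + q_{i-2} with p_{-2}=0, p_{-1}=1, q_{-2}=1, q_{-1}=0), until the denominator exceeds 12:
  i=0: a_0=2, p_0 = 2*1 + 0 = 2, q_0 = 2*0 + 1 = 1.
  i=1: a_1=1, p_1 = 1*2 + 1 = 3, q_1 = 1*1 + 0 = 1.
  i=2: a_2=1, p_2 = 1*3 + 2 = 5, q_2 = 1*1 + 1 = 2.
  i=3: a_3=13, p_3 = 13*5 + 3 = 68, q_3 = 13*2 + 1 = 27.
q_3 = 27 > 12, so the last convergent with denominator <= 12 is p_2/q_2 = 5/2.
The closest fraction with denominator <= 12 is either p_2/q_2 or the intermediate fraction (k*p_2 + p_1)/(k*q_2 + q_1) with the largest k >= 1 whose denominator stays <= 12; these approach x as k grows, and every other convergent or intermediate fraction in range is farther away.
Largest k: floor((12 - q_1)/q_2) = floor((12 - 1)/2) = 5.
That gives (5*5 + 3)/(5*2 + 1) = 28/11.
Compare the errors: |x - 5/2| = |68*2 - 5*27|/(27*2) = 1/54, and |x - 28/11| = |68*11 - 28*27|/(27*11) = 8/297.
Cross-multiplying, 1*297 = 297 < 432 = 8*54, so 1/54 is smaller: the convergent 5/2 is closer to x than 28/11.

5/2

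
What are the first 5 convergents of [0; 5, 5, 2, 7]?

0/1, 1/5, 5/26, 11/57, 82/425

Using the convergent recurrence p_i = a_i*p_{i-1} + p_{i-2}, q_i = a_i*q_{i-1} + q_{i-2} with p_{-2}=0, p_{-1}=1, q_{-2}=1, q_{-1}=0:
  i=0: a_0=0, p_0 = 0*1 + 0 = 0, q_0 = 0*0 + 1 = 1.
  i=1: a_1=5, p_1 = 5*0 + 1 = 1, q_1 = 5*1 + 0 = 5.
  i=2: a_2=5, p_2 = 5*1 + 0 = 5, q_2 = 5*5 + 1 = 26.
  i=3: a_3=2, p_3 = 2*5 + 1 = 11, q_3 = 2*26 + 5 = 57.
  i=4: a_4=7, p_4 = 7*11 + 5 = 82, q_4 = 7*57 + 26 = 425.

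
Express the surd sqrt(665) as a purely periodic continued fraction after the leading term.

Write x_i = (sqrt(665) + m_i)/d_i with (m_0, d_0) = (0, 1). a_0 = floor(sqrt(665)) = 25, since 25^2 = 625 <= 665 < 676 = 26^2.
Iterate m_{i+1} = d_i*a_i - m_i, d_{i+1} = (665 - m_{i+1}^2)/d_i, a_{i+1} = floor((a_0 + m_{i+1})/d_{i+1}):
  m_1 = 1*25 - 0 = 25, d_1 = (665 - 25^2)/1 = 40/1 = 40, a_1 = floor((25 + 25)/40) = 1.
  m_2 = 40*1 - 25 = 15, d_2 = (665 - 15^2)/40 = 440/40 = 11, a_2 = floor((25 + 15)/11) = 3.
  m_3 = 11*3 - 15 = 18, d_3 = (665 - 18^2)/11 = 341/11 = 31, a_3 = floor((25 + 18)/31) = 1.
  m_4 = 31*1 - 18 = 13, d_4 = (665 - 13^2)/31 = 496/31 = 16, a_4 = floor((25 + 13)/16) = 2.
  m_5 = 16*2 - 13 = 19, d_5 = (665 - 19^2)/16 = 304/16 = 19, a_5 = floor((25 + 19)/19) = 2.
  m_6 = 19*2 - 19 = 19, d_6 = (665 - 19^2)/19 = 304/19 = 16, a_6 = floor((25 + 19)/16) = 2.
  m_7 = 16*2 - 19 = 13, d_7 = (665 - 13^2)/16 = 496/16 = 31, a_7 = floor((25 + 13)/31) = 1.
  m_8 = 31*1 - 13 = 18, d_8 = (665 - 18^2)/31 = 341/31 = 11, a_8 = floor((25 + 18)/11) = 3.
  m_9 = 11*3 - 18 = 15, d_9 = (665 - 15^2)/11 = 440/11 = 40, a_9 = floor((25 + 15)/40) = 1.
  m_10 = 40*1 - 15 = 25, d_10 = (665 - 25^2)/40 = 40/40 = 1, a_10 = floor((25 + 25)/1) = 50.
  m_11 = 1*50 - 25 = 25, d_11 = (665 - 25^2)/1 = 40/1 = 40: (m_11, d_11) = (m_1, d_1) = (25, 40), so from here the quotients repeat a_1, ..., a_10; the period length is 10.
Hence the expansion of sqrt(665) is a_0 = 25 followed by the repeating block 1, 3, 1, 2, 2, 2, 1, 3, 1, 50 (period 10).

[25; (1, 3, 1, 2, 2, 2, 1, 3, 1, 50)]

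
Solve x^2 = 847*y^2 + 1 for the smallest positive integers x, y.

(x, y) = (8193151, 281520)

First expand sqrt(847) as a continued fraction. With x_i = (sqrt(847) + m_i)/d_i and (m_0, d_0) = (0, 1): a_0 = floor(sqrt(847)) = 29, since 29^2 = 841 <= 847 < 900 = 30^2.
Iterate m_{i+1} = d_i*a_i - m_i, d_{i+1} = (847 - m_{i+1}^2)/d_i, a_{i+1} = floor((a_0 + m_{i+1})/d_{i+1}):
  m_1 = 1*29 - 0 = 29, d_1 = (847 - 29^2)/1 = 6/1 = 6, a_1 = floor((29 + 29)/6) = 9.
  m_2 = 6*9 - 29 = 25, d_2 = (847 - 25^2)/6 = 222/6 = 37, a_2 = floor((29 + 25)/37) = 1.
  m_3 = 37*1 - 25 = 12, d_3 = (847 - 12^2)/37 = 703/37 = 19, a_3 = floor((29 + 12)/19) = 2.
  m_4 = 19*2 - 12 = 26, d_4 = (847 - 26^2)/19 = 171/19 = 9, a_4 = floor((29 + 26)/9) = 6.
  m_5 = 9*6 - 26 = 28, d_5 = (847 - 28^2)/9 = 63/9 = 7, a_5 = floor((29 + 28)/7) = 8.
  m_6 = 7*8 - 28 = 28, d_6 = (847 - 28^2)/7 = 63/7 = 9, a_6 = floor((29 + 28)/9) = 6.
  m_7 = 9*6 - 28 = 26, d_7 = (847 - 26^2)/9 = 171/9 = 19, a_7 = floor((29 + 26)/19) = 2.
  m_8 = 19*2 - 26 = 12, d_8 = (847 - 12^2)/19 = 703/19 = 37, a_8 = floor((29 + 12)/37) = 1.
  m_9 = 37*1 - 12 = 25, d_9 = (847 - 25^2)/37 = 222/37 = 6, a_9 = floor((29 + 25)/6) = 9.
  m_10 = 6*9 - 25 = 29, d_10 = (847 - 29^2)/6 = 6/6 = 1, a_10 = floor((29 + 29)/1) = 58.
  m_11 = 1*58 - 29 = 29, d_11 = (847 - 29^2)/1 = 6/1 = 6: (m_11, d_11) = (m_1, d_1) = (29, 6), so from here the quotients repeat a_1, ..., a_10; the period length is 10.
So sqrt(847) = [29; (9, 1, 2, 6, 8, 6, 2, 1, 9, 58)] with period length k = 10.
k is even, so the fundamental solution of x^2 - 847y^2 = 1 is (p_{k-1}, q_{k-1}) = (p_9, q_9); compute convergents through index 9.
Convergents (p_i = a_i*p_{i-1} + p_{i-2}, q_i = a_i*q_{i-1} + q_{i-2} with p_{-2}=0, p_{-1}=1, q_{-2}=1, q_{-1}=0):
  i=0: a_0=29, p_0 = 29*1 + 0 = 29, q_0 = 29*0 + 1 = 1.
  i=1: a_1=9, p_1 = 9*29 + 1 = 262, q_1 = 9*1 + 0 = 9.
  i=2: a_2=1, p_2 = 1*262 + 29 = 291, q_2 = 1*9 + 1 = 10.
  i=3: a_3=2, p_3 = 2*291 + 262 = 844, q_3 = 2*10 + 9 = 29.
  i=4: a_4=6, p_4 = 6*844 + 291 = 5355, q_4 = 6*29 + 10 = 184.
  i=5: a_5=8, p_5 = 8*5355 + 844 = 43684, q_5 = 8*184 + 29 = 1501.
  i=6: a_6=6, p_6 = 6*43684 + 5355 = 267459, q_6 = 6*1501 + 184 = 9190.
  i=7: a_7=2, p_7 = 2*267459 + 43684 = 578602, q_7 = 2*9190 + 1501 = 19881.
  i=8: a_8=1, p_8 = 1*578602 + 267459 = 846061, q_8 = 1*19881 + 9190 = 29071.
  i=9: a_9=9, p_9 = 9*846061 + 578602 = 8193151, q_9 = 9*29071 + 19881 = 281520.
Check: 8193151^2 - 847*281520^2 = 67127723308801 - 67127723308800 = 1, so (x, y) = (8193151, 281520) solves the equation, and by the theorem it is the least positive solution.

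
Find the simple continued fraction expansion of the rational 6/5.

Run the Euclidean algorithm on 6 and 5; the successive quotients are the partial quotients a_0, a_1, ... (each step inverts the fractional part left over by the previous one):
  6 = 1*5 + 1, so a_0 = 1.
  5 = 5*1 + 0, so a_1 = 5.
The remainder reaches 0 after 2 divisions, so the expansion has 2 partial quotients, read off in order.

[1; 5]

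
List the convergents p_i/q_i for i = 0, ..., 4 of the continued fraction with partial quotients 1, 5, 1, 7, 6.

Using the convergent recurrence p_i = a_i*p_{i-1} + p_{i-2}, q_i = a_i*q_{i-1} + q_{i-2} with p_{-2}=0, p_{-1}=1, q_{-2}=1, q_{-1}=0:
  i=0: a_0=1, p_0 = 1*1 + 0 = 1, q_0 = 1*0 + 1 = 1.
  i=1: a_1=5, p_1 = 5*1 + 1 = 6, q_1 = 5*1 + 0 = 5.
  i=2: a_2=1, p_2 = 1*6 + 1 = 7, q_2 = 1*5 + 1 = 6.
  i=3: a_3=7, p_3 = 7*7 + 6 = 55, q_3 = 7*6 + 5 = 47.
  i=4: a_4=6, p_4 = 6*55 + 7 = 337, q_4 = 6*47 + 6 = 288.

1/1, 6/5, 7/6, 55/47, 337/288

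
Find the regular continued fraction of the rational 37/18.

[2; 18]

Run the Euclidean algorithm on 37 and 18; the successive quotients are the partial quotients a_0, a_1, ... (each step inverts the fractional part left over by the previous one):
  37 = 2*18 + 1, so a_0 = 2.
  18 = 18*1 + 0, so a_1 = 18.
The remainder reaches 0 after 2 divisions, so the expansion has 2 partial quotients, read off in order.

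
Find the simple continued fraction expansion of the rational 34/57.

Run the Euclidean algorithm on 34 and 57; the successive quotients are the partial quotients a_0, a_1, ... (each step inverts the fractional part left over by the previous one):
  34 = 0*57 + 34, so a_0 = 0.
  57 = 1*34 + 23, so a_1 = 1.
  34 = 1*23 + 11, so a_2 = 1.
  23 = 2*11 + 1, so a_3 = 2.
  11 = 11*1 + 0, so a_4 = 11.
The remainder reaches 0 after 5 divisions, so the expansion has 5 partial quotients, read off in order.

[0; 1, 1, 2, 11]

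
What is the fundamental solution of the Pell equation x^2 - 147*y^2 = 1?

(x, y) = (97, 8)

First expand sqrt(147) as a continued fraction. With x_i = (sqrt(147) + m_i)/d_i and (m_0, d_0) = (0, 1): a_0 = floor(sqrt(147)) = 12, since 12^2 = 144 <= 147 < 169 = 13^2.
Iterate m_{i+1} = d_i*a_i - m_i, d_{i+1} = (147 - m_{i+1}^2)/d_i, a_{i+1} = floor((a_0 + m_{i+1})/d_{i+1}):
  m_1 = 1*12 - 0 = 12, d_1 = (147 - 12^2)/1 = 3/1 = 3, a_1 = floor((12 + 12)/3) = 8.
  m_2 = 3*8 - 12 = 12, d_2 = (147 - 12^2)/3 = 3/3 = 1, a_2 = floor((12 + 12)/1) = 24.
  m_3 = 1*24 - 12 = 12, d_3 = (147 - 12^2)/1 = 3/1 = 3: (m_3, d_3) = (m_1, d_1) = (12, 3), so from here the quotients repeat a_1, a_2; the period length is 2.
So sqrt(147) = [12; (8, 24)] with period length k = 2.
k is even, so the fundamental solution of x^2 - 147y^2 = 1 is (p_{k-1}, q_{k-1}) = (p_1, q_1); compute convergents through index 1.
Convergents (p_i = a_i*p_{i-1} + p_{i-2}, q_i = a_i*q_{i-1} + q_{i-2} with p_{-2}=0, p_{-1}=1, q_{-2}=1, q_{-1}=0):
  i=0: a_0=12, p_0 = 12*1 + 0 = 12, q_0 = 12*0 + 1 = 1.
  i=1: a_1=8, p_1 = 8*12 + 1 = 97, q_1 = 8*1 + 0 = 8.
Check: 97^2 - 147*8^2 = 9409 - 9408 = 1, so (x, y) = (97, 8) solves the equation, and by the theorem it is the least positive solution.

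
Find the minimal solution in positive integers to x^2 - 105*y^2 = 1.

(x, y) = (41, 4)

First expand sqrt(105) as a continued fraction. With x_i = (sqrt(105) + m_i)/d_i and (m_0, d_0) = (0, 1): a_0 = floor(sqrt(105)) = 10, since 10^2 = 100 <= 105 < 121 = 11^2.
Iterate m_{i+1} = d_i*a_i - m_i, d_{i+1} = (105 - m_{i+1}^2)/d_i, a_{i+1} = floor((a_0 + m_{i+1})/d_{i+1}):
  m_1 = 1*10 - 0 = 10, d_1 = (105 - 10^2)/1 = 5/1 = 5, a_1 = floor((10 + 10)/5) = 4.
  m_2 = 5*4 - 10 = 10, d_2 = (105 - 10^2)/5 = 5/5 = 1, a_2 = floor((10 + 10)/1) = 20.
  m_3 = 1*20 - 10 = 10, d_3 = (105 - 10^2)/1 = 5/1 = 5: (m_3, d_3) = (m_1, d_1) = (10, 5), so from here the quotients repeat a_1, a_2; the period length is 2.
So sqrt(105) = [10; (4, 20)] with period length k = 2.
k is even, so the fundamental solution of x^2 - 105y^2 = 1 is (p_{k-1}, q_{k-1}) = (p_1, q_1); compute convergents through index 1.
Convergents (p_i = a_i*p_{i-1} + p_{i-2}, q_i = a_i*q_{i-1} + q_{i-2} with p_{-2}=0, p_{-1}=1, q_{-2}=1, q_{-1}=0):
  i=0: a_0=10, p_0 = 10*1 + 0 = 10, q_0 = 10*0 + 1 = 1.
  i=1: a_1=4, p_1 = 4*10 + 1 = 41, q_1 = 4*1 + 0 = 4.
Check: 41^2 - 105*4^2 = 1681 - 1680 = 1, so (x, y) = (41, 4) solves the equation, and by the theorem it is the least positive solution.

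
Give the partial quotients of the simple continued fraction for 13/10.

Run the Euclidean algorithm on 13 and 10; the successive quotients are the partial quotients a_0, a_1, ... (each step inverts the fractional part left over by the previous one):
  13 = 1*10 + 3, so a_0 = 1.
  10 = 3*3 + 1, so a_1 = 3.
  3 = 3*1 + 0, so a_2 = 3.
The remainder reaches 0 after 3 divisions, so the expansion has 3 partial quotients, read off in order.

[1; 3, 3]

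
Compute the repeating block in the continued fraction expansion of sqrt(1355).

Write x_i = (sqrt(1355) + m_i)/d_i with (m_0, d_0) = (0, 1). a_0 = floor(sqrt(1355)) = 36, since 36^2 = 1296 <= 1355 < 1369 = 37^2.
Iterate m_{i+1} = d_i*a_i - m_i, d_{i+1} = (1355 - m_{i+1}^2)/d_i, a_{i+1} = floor((a_0 + m_{i+1})/d_{i+1}):
  m_1 = 1*36 - 0 = 36, d_1 = (1355 - 36^2)/1 = 59/1 = 59, a_1 = floor((36 + 36)/59) = 1.
  m_2 = 59*1 - 36 = 23, d_2 = (1355 - 23^2)/59 = 826/59 = 14, a_2 = floor((36 + 23)/14) = 4.
  m_3 = 14*4 - 23 = 33, d_3 = (1355 - 33^2)/14 = 266/14 = 19, a_3 = floor((36 + 33)/19) = 3.
  m_4 = 19*3 - 33 = 24, d_4 = (1355 - 24^2)/19 = 779/19 = 41, a_4 = floor((36 + 24)/41) = 1.
  m_5 = 41*1 - 24 = 17, d_5 = (1355 - 17^2)/41 = 1066/41 = 26, a_5 = floor((36 + 17)/26) = 2.
  m_6 = 26*2 - 17 = 35, d_6 = (1355 - 35^2)/26 = 130/26 = 5, a_6 = floor((36 + 35)/5) = 14.
  m_7 = 5*14 - 35 = 35, d_7 = (1355 - 35^2)/5 = 130/5 = 26, a_7 = floor((36 + 35)/26) = 2.
  m_8 = 26*2 - 35 = 17, d_8 = (1355 - 17^2)/26 = 1066/26 = 41, a_8 = floor((36 + 17)/41) = 1.
  m_9 = 41*1 - 17 = 24, d_9 = (1355 - 24^2)/41 = 779/41 = 19, a_9 = floor((36 + 24)/19) = 3.
  m_10 = 19*3 - 24 = 33, d_10 = (1355 - 33^2)/19 = 266/19 = 14, a_10 = floor((36 + 33)/14) = 4.
  m_11 = 14*4 - 33 = 23, d_11 = (1355 - 23^2)/14 = 826/14 = 59, a_11 = floor((36 + 23)/59) = 1.
  m_12 = 59*1 - 23 = 36, d_12 = (1355 - 36^2)/59 = 59/59 = 1, a_12 = floor((36 + 36)/1) = 72.
  m_13 = 1*72 - 36 = 36, d_13 = (1355 - 36^2)/1 = 59/1 = 59: (m_13, d_13) = (m_1, d_1) = (36, 59), so from here the quotients repeat a_1, ..., a_12; the period length is 12.
Hence the expansion of sqrt(1355) is a_0 = 36 followed by the repeating block 1, 4, 3, 1, 2, 14, 2, 1, 3, 4, 1, 72 (period 12).

[36; (1, 4, 3, 1, 2, 14, 2, 1, 3, 4, 1, 72)]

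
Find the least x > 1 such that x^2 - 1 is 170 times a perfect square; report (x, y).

First expand sqrt(170) as a continued fraction. With x_i = (sqrt(170) + m_i)/d_i and (m_0, d_0) = (0, 1): a_0 = floor(sqrt(170)) = 13, since 13^2 = 169 <= 170 < 196 = 14^2.
Iterate m_{i+1} = d_i*a_i - m_i, d_{i+1} = (170 - m_{i+1}^2)/d_i, a_{i+1} = floor((a_0 + m_{i+1})/d_{i+1}):
  m_1 = 1*13 - 0 = 13, d_1 = (170 - 13^2)/1 = 1/1 = 1, a_1 = floor((13 + 13)/1) = 26.
  m_2 = 1*26 - 13 = 13, d_2 = (170 - 13^2)/1 = 1/1 = 1: (m_2, d_2) = (m_1, d_1) = (13, 1), so from here the quotient a_1 repeats; the period length is 1.
So sqrt(170) = [13; (26)] with period length k = 1.
k is odd, so (p_{k-1}, q_{k-1}) only solves x^2 - 170y^2 = -1 and the fundamental solution of x^2 - 170y^2 = 1 is (p_{2k-1}, q_{2k-1}) = (p_1, q_1); compute convergents through index 1, running through the period twice.
Convergents (p_i = a_i*p_{i-1} + p_{i-2}, q_i = a_i*q_{i-1} + q_{i-2} with p_{-2}=0, p_{-1}=1, q_{-2}=1, q_{-1}=0):
  i=0: a_0=13, p_0 = 13*1 + 0 = 13, q_0 = 13*0 + 1 = 1.
  i=1: a_1=26, p_1 = 26*13 + 1 = 339, q_1 = 26*1 + 0 = 26.
Indeed p_0^2 - 170*q_0^2 = 169 - 170 = -1, not +1.
Check: 339^2 - 170*26^2 = 114921 - 114920 = 1, so (x, y) = (339, 26) solves the equation, and by the theorem it is the least positive solution.

(x, y) = (339, 26)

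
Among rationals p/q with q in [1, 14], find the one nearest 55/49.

9/8

Expand x = 55/49 as a continued fraction with the Euclidean algorithm:
  55 = 1*49 + 6, so a_0 = 1.
  49 = 8*6 + 1, so a_1 = 8.
  6 = 6*1 + 0, so a_2 = 6.
so x = [1; 8, 6].
Convergents (p_i = a_i*p_{i-1} + p_{i-2}, q_i = a_i*q_{i-1} + q_{i-2} with p_{-2}=0, p_{-1}=1, q_{-2}=1, q_{-1}=0), until the denominator exceeds 14:
  i=0: a_0=1, p_0 = 1*1 + 0 = 1, q_0 = 1*0 + 1 = 1.
  i=1: a_1=8, p_1 = 8*1 + 1 = 9, q_1 = 8*1 + 0 = 8.
  i=2: a_2=6, p_2 = 6*9 + 1 = 55, q_2 = 6*8 + 1 = 49.
q_2 = 49 > 14, so the last convergent with denominator <= 14 is p_1/q_1 = 9/8.
The closest fraction with denominator <= 14 is either p_1/q_1 or the intermediate fraction (k*p_1 + p_0)/(k*q_1 + q_0) with the largest k >= 1 whose denominator stays <= 14; these approach x as k grows, and every other convergent or intermediate fraction in range is farther away.
Largest k: floor((14 - q_0)/q_1) = floor((14 - 1)/8) = 1.
That gives (1*9 + 1)/(1*8 + 1) = 10/9.
Compare the errors: |x - 9/8| = |55*8 - 9*49|/(49*8) = 1/392, and |x - 10/9| = |55*9 - 10*49|/(49*9) = 5/441.
Cross-multiplying, 1*441 = 441 < 1960 = 5*392, so 1/392 is smaller: the convergent 9/8 is closer to x than 10/9.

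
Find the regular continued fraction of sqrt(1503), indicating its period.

[38; (1, 3, 3, 8, 3, 3, 1, 76)]

Write x_i = (sqrt(1503) + m_i)/d_i with (m_0, d_0) = (0, 1). a_0 = floor(sqrt(1503)) = 38, since 38^2 = 1444 <= 1503 < 1521 = 39^2.
Iterate m_{i+1} = d_i*a_i - m_i, d_{i+1} = (1503 - m_{i+1}^2)/d_i, a_{i+1} = floor((a_0 + m_{i+1})/d_{i+1}):
  m_1 = 1*38 - 0 = 38, d_1 = (1503 - 38^2)/1 = 59/1 = 59, a_1 = floor((38 + 38)/59) = 1.
  m_2 = 59*1 - 38 = 21, d_2 = (1503 - 21^2)/59 = 1062/59 = 18, a_2 = floor((38 + 21)/18) = 3.
  m_3 = 18*3 - 21 = 33, d_3 = (1503 - 33^2)/18 = 414/18 = 23, a_3 = floor((38 + 33)/23) = 3.
  m_4 = 23*3 - 33 = 36, d_4 = (1503 - 36^2)/23 = 207/23 = 9, a_4 = floor((38 + 36)/9) = 8.
  m_5 = 9*8 - 36 = 36, d_5 = (1503 - 36^2)/9 = 207/9 = 23, a_5 = floor((38 + 36)/23) = 3.
  m_6 = 23*3 - 36 = 33, d_6 = (1503 - 33^2)/23 = 414/23 = 18, a_6 = floor((38 + 33)/18) = 3.
  m_7 = 18*3 - 33 = 21, d_7 = (1503 - 21^2)/18 = 1062/18 = 59, a_7 = floor((38 + 21)/59) = 1.
  m_8 = 59*1 - 21 = 38, d_8 = (1503 - 38^2)/59 = 59/59 = 1, a_8 = floor((38 + 38)/1) = 76.
  m_9 = 1*76 - 38 = 38, d_9 = (1503 - 38^2)/1 = 59/1 = 59: (m_9, d_9) = (m_1, d_1) = (38, 59), so from here the quotients repeat a_1, ..., a_8; the period length is 8.
Hence the expansion of sqrt(1503) is a_0 = 38 followed by the repeating block 1, 3, 3, 8, 3, 3, 1, 76 (period 8).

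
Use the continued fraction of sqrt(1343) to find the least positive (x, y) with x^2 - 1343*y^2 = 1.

First expand sqrt(1343) as a continued fraction. With x_i = (sqrt(1343) + m_i)/d_i and (m_0, d_0) = (0, 1): a_0 = floor(sqrt(1343)) = 36, since 36^2 = 1296 <= 1343 < 1369 = 37^2.
Iterate m_{i+1} = d_i*a_i - m_i, d_{i+1} = (1343 - m_{i+1}^2)/d_i, a_{i+1} = floor((a_0 + m_{i+1})/d_{i+1}):
  m_1 = 1*36 - 0 = 36, d_1 = (1343 - 36^2)/1 = 47/1 = 47, a_1 = floor((36 + 36)/47) = 1.
  m_2 = 47*1 - 36 = 11, d_2 = (1343 - 11^2)/47 = 1222/47 = 26, a_2 = floor((36 + 11)/26) = 1.
  m_3 = 26*1 - 11 = 15, d_3 = (1343 - 15^2)/26 = 1118/26 = 43, a_3 = floor((36 + 15)/43) = 1.
  m_4 = 43*1 - 15 = 28, d_4 = (1343 - 28^2)/43 = 559/43 = 13, a_4 = floor((36 + 28)/13) = 4.
  m_5 = 13*4 - 28 = 24, d_5 = (1343 - 24^2)/13 = 767/13 = 59, a_5 = floor((36 + 24)/59) = 1.
  m_6 = 59*1 - 24 = 35, d_6 = (1343 - 35^2)/59 = 118/59 = 2, a_6 = floor((36 + 35)/2) = 35.
  m_7 = 2*35 - 35 = 35, d_7 = (1343 - 35^2)/2 = 118/2 = 59, a_7 = floor((36 + 35)/59) = 1.
  m_8 = 59*1 - 35 = 24, d_8 = (1343 - 24^2)/59 = 767/59 = 13, a_8 = floor((36 + 24)/13) = 4.
  m_9 = 13*4 - 24 = 28, d_9 = (1343 - 28^2)/13 = 559/13 = 43, a_9 = floor((36 + 28)/43) = 1.
  m_10 = 43*1 - 28 = 15, d_10 = (1343 - 15^2)/43 = 1118/43 = 26, a_10 = floor((36 + 15)/26) = 1.
  m_11 = 26*1 - 15 = 11, d_11 = (1343 - 11^2)/26 = 1222/26 = 47, a_11 = floor((36 + 11)/47) = 1.
  m_12 = 47*1 - 11 = 36, d_12 = (1343 - 36^2)/47 = 47/47 = 1, a_12 = floor((36 + 36)/1) = 72.
  m_13 = 1*72 - 36 = 36, d_13 = (1343 - 36^2)/1 = 47/1 = 47: (m_13, d_13) = (m_1, d_1) = (36, 47), so from here the quotients repeat a_1, ..., a_12; the period length is 12.
So sqrt(1343) = [36; (1, 1, 1, 4, 1, 35, 1, 4, 1, 1, 1, 72)] with period length k = 12.
k is even, so the fundamental solution of x^2 - 1343y^2 = 1 is (p_{k-1}, q_{k-1}) = (p_11, q_11); compute convergents through index 11.
Convergents (p_i = a_i*p_{i-1} + p_{i-2}, q_i = a_i*q_{i-1} + q_{i-2} with p_{-2}=0, p_{-1}=1, q_{-2}=1, q_{-1}=0):
  i=0: a_0=36, p_0 = 36*1 + 0 = 36, q_0 = 36*0 + 1 = 1.
  i=1: a_1=1, p_1 = 1*36 + 1 = 37, q_1 = 1*1 + 0 = 1.
  i=2: a_2=1, p_2 = 1*37 + 36 = 73, q_2 = 1*1 + 1 = 2.
  i=3: a_3=1, p_3 = 1*73 + 37 = 110, q_3 = 1*2 + 1 = 3.
  i=4: a_4=4, p_4 = 4*110 + 73 = 513, q_4 = 4*3 + 2 = 14.
  i=5: a_5=1, p_5 = 1*513 + 110 = 623, q_5 = 1*14 + 3 = 17.
  i=6: a_6=35, p_6 = 35*623 + 513 = 22318, q_6 = 35*17 + 14 = 609.
  i=7: a_7=1, p_7 = 1*22318 + 623 = 22941, q_7 = 1*609 + 17 = 626.
  i=8: a_8=4, p_8 = 4*22941 + 22318 = 114082, q_8 = 4*626 + 609 = 3113.
  i=9: a_9=1, p_9 = 1*114082 + 22941 = 137023, q_9 = 1*3113 + 626 = 3739.
  i=10: a_10=1, p_10 = 1*137023 + 114082 = 251105, q_10 = 1*3739 + 3113 = 6852.
  i=11: a_11=1, p_11 = 1*251105 + 137023 = 388128, q_11 = 1*6852 + 3739 = 10591.
Check: 388128^2 - 1343*10591^2 = 150643344384 - 150643344383 = 1, so (x, y) = (388128, 10591) solves the equation, and by the theorem it is the least positive solution.

(x, y) = (388128, 10591)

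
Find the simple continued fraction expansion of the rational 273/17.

[16; 17]

Run the Euclidean algorithm on 273 and 17; the successive quotients are the partial quotients a_0, a_1, ... (each step inverts the fractional part left over by the previous one):
  273 = 16*17 + 1, so a_0 = 16.
  17 = 17*1 + 0, so a_1 = 17.
The remainder reaches 0 after 2 divisions, so the expansion has 2 partial quotients, read off in order.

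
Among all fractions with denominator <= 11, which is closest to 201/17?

Expand x = 201/17 as a continued fraction with the Euclidean algorithm:
  201 = 11*17 + 14, so a_0 = 11.
  17 = 1*14 + 3, so a_1 = 1.
  14 = 4*3 + 2, so a_2 = 4.
  3 = 1*2 + 1, so a_3 = 1.
  2 = 2*1 + 0, so a_4 = 2.
so x = [11; 1, 4, 1, 2].
Convergents (p_i = a_i*p_{i-1} + p_{i-2}, q_i = a_i*q_{i-1} + q_{i-2} with p_{-2}=0, p_{-1}=1, q_{-2}=1, q_{-1}=0), until the denominator exceeds 11:
  i=0: a_0=11, p_0 = 11*1 + 0 = 11, q_0 = 11*0 + 1 = 1.
  i=1: a_1=1, p_1 = 1*11 + 1 = 12, q_1 = 1*1 + 0 = 1.
  i=2: a_2=4, p_2 = 4*12 + 11 = 59, q_2 = 4*1 + 1 = 5.
  i=3: a_3=1, p_3 = 1*59 + 12 = 71, q_3 = 1*5 + 1 = 6.
  i=4: a_4=2, p_4 = 2*71 + 59 = 201, q_4 = 2*6 + 5 = 17.
q_4 = 17 > 11, so the last convergent with denominator <= 11 is p_3/q_3 = 71/6.
The closest fraction with denominator <= 11 is either p_3/q_3 or the intermediate fraction (k*p_3 + p_2)/(k*q_3 + q_2) with the largest k >= 1 whose denominator stays <= 11; these approach x as k grows, and every other convergent or intermediate fraction in range is farther away.
Largest k: floor((11 - q_2)/q_3) = floor((11 - 5)/6) = 1.
That gives (1*71 + 59)/(1*6 + 5) = 130/11.
Compare the errors: |x - 71/6| = |201*6 - 71*17|/(17*6) = 1/102, and |x - 130/11| = |201*11 - 130*17|/(17*11) = 1/187.
Cross-multiplying, 1*102 = 102 < 187 = 1*187, so 1/187 is smaller: the intermediate fraction 130/11 is closer to x than 71/6.

130/11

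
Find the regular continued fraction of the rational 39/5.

Run the Euclidean algorithm on 39 and 5; the successive quotients are the partial quotients a_0, a_1, ... (each step inverts the fractional part left over by the previous one):
  39 = 7*5 + 4, so a_0 = 7.
  5 = 1*4 + 1, so a_1 = 1.
  4 = 4*1 + 0, so a_2 = 4.
The remainder reaches 0 after 3 divisions, so the expansion has 3 partial quotients, read off in order.

[7; 1, 4]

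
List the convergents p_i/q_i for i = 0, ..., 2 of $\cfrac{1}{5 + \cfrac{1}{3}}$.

Using the convergent recurrence p_i = a_i*p_{i-1} + p_{i-2}, q_i = a_i*q_{i-1} + q_{i-2} with p_{-2}=0, p_{-1}=1, q_{-2}=1, q_{-1}=0:
  i=0: a_0=0, p_0 = 0*1 + 0 = 0, q_0 = 0*0 + 1 = 1.
  i=1: a_1=5, p_1 = 5*0 + 1 = 1, q_1 = 5*1 + 0 = 5.
  i=2: a_2=3, p_2 = 3*1 + 0 = 3, q_2 = 3*5 + 1 = 16.

0/1, 1/5, 3/16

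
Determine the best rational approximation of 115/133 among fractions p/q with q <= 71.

Expand x = 115/133 as a continued fraction with the Euclidean algorithm:
  115 = 0*133 + 115, so a_0 = 0.
  133 = 1*115 + 18, so a_1 = 1.
  115 = 6*18 + 7, so a_2 = 6.
  18 = 2*7 + 4, so a_3 = 2.
  7 = 1*4 + 3, so a_4 = 1.
  4 = 1*3 + 1, so a_5 = 1.
  3 = 3*1 + 0, so a_6 = 3.
so x = [0; 1, 6, 2, 1, 1, 3].
Convergents (p_i = a_i*p_{i-1} + p_{i-2}, q_i = a_i*q_{i-1} + q_{i-2} with p_{-2}=0, p_{-1}=1, q_{-2}=1, q_{-1}=0), until the denominator exceeds 71:
  i=0: a_0=0, p_0 = 0*1 + 0 = 0, q_0 = 0*0 + 1 = 1.
  i=1: a_1=1, p_1 = 1*0 + 1 = 1, q_1 = 1*1 + 0 = 1.
  i=2: a_2=6, p_2 = 6*1 + 0 = 6, q_2 = 6*1 + 1 = 7.
  i=3: a_3=2, p_3 = 2*6 + 1 = 13, q_3 = 2*7 + 1 = 15.
  i=4: a_4=1, p_4 = 1*13 + 6 = 19, q_4 = 1*15 + 7 = 22.
  i=5: a_5=1, p_5 = 1*19 + 13 = 32, q_5 = 1*22 + 15 = 37.
  i=6: a_6=3, p_6 = 3*32 + 19 = 115, q_6 = 3*37 + 22 = 133.
q_6 = 133 > 71, so the last convergent with denominator <= 71 is p_5/q_5 = 32/37.
The closest fraction with denominator <= 71 is either p_5/q_5 or the intermediate fraction (k*p_5 + p_4)/(k*q_5 + q_4) with the largest k >= 1 whose denominator stays <= 71; these approach x as k grows, and every other convergent or intermediate fraction in range is farther away.
Largest k: floor((71 - q_4)/q_5) = floor((71 - 22)/37) = 1.
That gives (1*32 + 19)/(1*37 + 22) = 51/59.
Compare the errors: |x - 32/37| = |115*37 - 32*133|/(133*37) = 1/4921, and |x - 51/59| = |115*59 - 51*133|/(133*59) = 2/7847.
Cross-multiplying, 1*7847 = 7847 < 9842 = 2*4921, so 1/4921 is smaller: the convergent 32/37 is closer to x than 51/59.

32/37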